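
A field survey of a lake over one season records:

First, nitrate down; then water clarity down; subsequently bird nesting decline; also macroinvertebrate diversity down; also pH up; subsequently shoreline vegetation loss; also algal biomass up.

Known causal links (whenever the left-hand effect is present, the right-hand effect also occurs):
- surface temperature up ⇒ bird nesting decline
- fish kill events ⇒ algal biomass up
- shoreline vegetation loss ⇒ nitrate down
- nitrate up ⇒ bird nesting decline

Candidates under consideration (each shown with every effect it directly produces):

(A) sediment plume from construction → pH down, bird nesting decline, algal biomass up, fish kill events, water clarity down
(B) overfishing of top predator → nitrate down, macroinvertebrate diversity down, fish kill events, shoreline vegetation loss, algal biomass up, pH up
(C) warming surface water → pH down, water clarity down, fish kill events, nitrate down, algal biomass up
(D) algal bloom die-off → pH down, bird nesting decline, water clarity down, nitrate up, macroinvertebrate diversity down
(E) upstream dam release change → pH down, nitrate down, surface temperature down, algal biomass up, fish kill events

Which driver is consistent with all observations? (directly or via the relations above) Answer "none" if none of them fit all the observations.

none

Testing each hypothesis:
(A) sediment plume from construction — nitrate down ✗; water clarity down ✓; bird nesting decline ✓; macroinvertebrate diversity down ✗; pH up ✗; shoreline vegetation loss ✗; algal biomass up ✓
(B) overfishing of top predator — nitrate down ✓; water clarity down ✗; bird nesting decline ✗; macroinvertebrate diversity down ✓; pH up ✓; shoreline vegetation loss ✓; algal biomass up ✓
(C) warming surface water — nitrate down ✓; water clarity down ✓; bird nesting decline ✗; macroinvertebrate diversity down ✗; pH up ✗; shoreline vegetation loss ✗; algal biomass up ✓
(D) algal bloom die-off — fails on nitrate down, pH up, shoreline vegetation loss, algal biomass up (predicts nitrate up, not nitrate down; predicts pH down, not pH up)
(E) upstream dam release change — fails on water clarity down, bird nesting decline, macroinvertebrate diversity down, pH up, shoreline vegetation loss (predicts pH down, not pH up)
None of the listed candidates fits everything.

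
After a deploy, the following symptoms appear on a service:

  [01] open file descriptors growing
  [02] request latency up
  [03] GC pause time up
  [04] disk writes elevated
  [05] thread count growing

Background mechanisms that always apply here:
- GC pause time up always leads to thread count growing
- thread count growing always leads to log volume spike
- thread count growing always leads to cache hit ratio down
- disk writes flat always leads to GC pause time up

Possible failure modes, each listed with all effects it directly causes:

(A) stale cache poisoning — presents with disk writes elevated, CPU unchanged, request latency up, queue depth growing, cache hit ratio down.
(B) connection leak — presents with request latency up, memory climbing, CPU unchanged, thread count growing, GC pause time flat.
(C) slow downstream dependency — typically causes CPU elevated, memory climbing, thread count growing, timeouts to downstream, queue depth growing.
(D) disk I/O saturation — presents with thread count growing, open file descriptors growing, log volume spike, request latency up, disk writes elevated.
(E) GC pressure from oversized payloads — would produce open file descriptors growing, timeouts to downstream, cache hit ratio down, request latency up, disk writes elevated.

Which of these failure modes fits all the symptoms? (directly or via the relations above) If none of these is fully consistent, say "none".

none

Testing each hypothesis:
(A) stale cache poisoning — open file descriptors growing -; request latency up +; GC pause time up -; disk writes elevated +; thread count growing -
(B) connection leak — open file descriptors growing -; request latency up +; GC pause time up -; disk writes elevated -; thread count growing +
(C) slow downstream dependency — open file descriptors growing -; request latency up -; GC pause time up -; disk writes elevated -; thread count growing +
(D) disk I/O saturation — does not account for GC pause time up
(E) GC pressure from oversized payloads — open file descriptors growing +; request latency up +; GC pause time up -; disk writes elevated +; thread count growing -
None of the listed candidates fits everything.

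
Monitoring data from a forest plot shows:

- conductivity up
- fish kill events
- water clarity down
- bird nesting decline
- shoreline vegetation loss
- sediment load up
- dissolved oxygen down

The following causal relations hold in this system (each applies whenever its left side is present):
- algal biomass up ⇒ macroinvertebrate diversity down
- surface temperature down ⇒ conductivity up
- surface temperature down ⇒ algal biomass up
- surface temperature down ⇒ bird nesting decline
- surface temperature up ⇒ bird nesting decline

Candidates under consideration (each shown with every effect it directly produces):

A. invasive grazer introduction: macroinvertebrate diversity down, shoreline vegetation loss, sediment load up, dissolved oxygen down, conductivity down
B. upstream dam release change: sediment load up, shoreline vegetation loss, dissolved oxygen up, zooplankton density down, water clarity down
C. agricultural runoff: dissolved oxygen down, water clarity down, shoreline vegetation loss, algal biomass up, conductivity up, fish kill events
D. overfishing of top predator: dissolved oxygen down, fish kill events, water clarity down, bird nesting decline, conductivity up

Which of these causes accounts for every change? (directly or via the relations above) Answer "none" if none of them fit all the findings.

Per-candidate check:
(A) invasive grazer introduction — conductivity up NO; fish kill events NO; water clarity down NO; bird nesting decline NO; shoreline vegetation loss yes; sediment load up yes; dissolved oxygen down yes
(B) upstream dam release change — fails on conductivity up, fish kill events, bird nesting decline, dissolved oxygen down (predicts dissolved oxygen up, not dissolved oxygen down)
(C) agricultural runoff — conductivity up yes; fish kill events yes; water clarity down yes; bird nesting decline NO; shoreline vegetation loss yes; sediment load up NO; dissolved oxygen down yes
(D) overfishing of top predator — conductivity up yes; fish kill events yes; water clarity down yes; bird nesting decline yes; shoreline vegetation loss NO; sediment load up NO; dissolved oxygen down yes
Every candidate fails on at least one observation.

none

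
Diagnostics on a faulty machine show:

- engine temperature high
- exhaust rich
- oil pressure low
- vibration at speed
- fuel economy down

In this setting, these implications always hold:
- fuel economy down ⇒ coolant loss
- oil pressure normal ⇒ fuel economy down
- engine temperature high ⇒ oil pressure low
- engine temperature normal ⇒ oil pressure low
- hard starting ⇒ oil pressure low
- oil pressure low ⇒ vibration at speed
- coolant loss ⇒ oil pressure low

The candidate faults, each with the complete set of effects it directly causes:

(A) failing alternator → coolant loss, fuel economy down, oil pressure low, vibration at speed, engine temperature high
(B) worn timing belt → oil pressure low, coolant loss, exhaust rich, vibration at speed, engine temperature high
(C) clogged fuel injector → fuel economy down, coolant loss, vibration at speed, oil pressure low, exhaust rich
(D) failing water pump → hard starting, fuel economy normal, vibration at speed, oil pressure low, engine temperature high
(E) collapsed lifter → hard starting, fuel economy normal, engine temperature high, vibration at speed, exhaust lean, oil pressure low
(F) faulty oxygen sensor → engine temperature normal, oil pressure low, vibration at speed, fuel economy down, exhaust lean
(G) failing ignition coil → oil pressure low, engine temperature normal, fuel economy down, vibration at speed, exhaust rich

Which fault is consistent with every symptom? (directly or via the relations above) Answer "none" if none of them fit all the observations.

For each candidate, compare predicted effects to what was observed:
(A) failing alternator — engine temperature high yes; exhaust rich NO; oil pressure low yes; vibration at speed yes; fuel economy down yes
(B) worn timing belt — engine temperature high yes; exhaust rich yes; oil pressure low yes; vibration at speed yes; fuel economy down NO
(C) clogged fuel injector — does not account for engine temperature high
(D) failing water pump — engine temperature high yes; exhaust rich NO; oil pressure low yes; vibration at speed yes; fuel economy down NO
(E) collapsed lifter — engine temperature high yes; exhaust rich NO; oil pressure low yes; vibration at speed yes; fuel economy down NO
(F) faulty oxygen sensor — fails on engine temperature high, exhaust rich (predicts engine temperature normal, not engine temperature high; predicts exhaust lean, not exhaust rich)
(G) failing ignition coil — engine temperature high NO; exhaust rich yes; oil pressure low yes; vibration at speed yes; fuel economy down yes
None of the listed candidates fits everything.

none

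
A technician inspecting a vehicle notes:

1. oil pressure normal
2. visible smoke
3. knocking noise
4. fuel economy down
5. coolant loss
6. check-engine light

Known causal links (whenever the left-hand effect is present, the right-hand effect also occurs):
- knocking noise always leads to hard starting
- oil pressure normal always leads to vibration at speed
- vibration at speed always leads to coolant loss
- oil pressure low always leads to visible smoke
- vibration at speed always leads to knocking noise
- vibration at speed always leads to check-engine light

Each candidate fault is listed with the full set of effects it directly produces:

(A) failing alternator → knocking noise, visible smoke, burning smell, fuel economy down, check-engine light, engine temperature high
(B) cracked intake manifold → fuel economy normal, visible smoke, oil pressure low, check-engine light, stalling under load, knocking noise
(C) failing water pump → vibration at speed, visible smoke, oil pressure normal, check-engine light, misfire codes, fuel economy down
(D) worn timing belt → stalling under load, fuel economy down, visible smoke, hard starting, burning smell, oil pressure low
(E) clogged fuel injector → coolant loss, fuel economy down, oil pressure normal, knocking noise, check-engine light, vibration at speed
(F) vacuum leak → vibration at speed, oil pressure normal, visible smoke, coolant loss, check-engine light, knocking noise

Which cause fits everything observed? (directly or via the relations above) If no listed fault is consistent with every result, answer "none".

C

For each candidate, compare predicted effects to what was observed:
(A) failing alternator — oil pressure normal -; visible smoke +; knocking noise +; fuel economy down +; coolant loss -; check-engine light +
(B) cracked intake manifold — fails on oil pressure normal, fuel economy down, coolant loss (predicts oil pressure low, not oil pressure normal; predicts fuel economy normal, not fuel economy down)
(C) failing water pump — oil pressure normal +; visible smoke +; knocking noise + (via vibration at speed → knocking noise); fuel economy down +; coolant loss + (via vibration at speed → coolant loss); check-engine light +
(D) worn timing belt — oil pressure normal -; visible smoke +; knocking noise -; fuel economy down +; coolant loss -; check-engine light -
(E) clogged fuel injector — does not account for visible smoke
(F) vacuum leak — does not account for fuel economy down
(C) alone accounts for all the evidence.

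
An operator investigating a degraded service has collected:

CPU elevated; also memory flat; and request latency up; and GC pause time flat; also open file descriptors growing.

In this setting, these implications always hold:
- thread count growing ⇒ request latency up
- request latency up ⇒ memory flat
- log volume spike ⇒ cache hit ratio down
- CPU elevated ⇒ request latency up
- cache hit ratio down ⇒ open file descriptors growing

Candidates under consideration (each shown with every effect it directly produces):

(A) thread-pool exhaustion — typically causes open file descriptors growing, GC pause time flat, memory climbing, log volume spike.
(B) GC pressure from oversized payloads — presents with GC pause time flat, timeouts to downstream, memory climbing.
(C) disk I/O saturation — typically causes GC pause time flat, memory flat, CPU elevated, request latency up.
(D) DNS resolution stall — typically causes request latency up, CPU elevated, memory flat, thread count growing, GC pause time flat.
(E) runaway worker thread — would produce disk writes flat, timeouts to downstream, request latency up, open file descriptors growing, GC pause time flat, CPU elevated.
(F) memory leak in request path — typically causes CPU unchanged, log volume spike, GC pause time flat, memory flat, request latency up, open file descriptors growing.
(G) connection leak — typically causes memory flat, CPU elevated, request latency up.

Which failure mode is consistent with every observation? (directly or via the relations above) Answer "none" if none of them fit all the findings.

E

Testing each hypothesis:
(A) thread-pool exhaustion — fails on CPU elevated, memory flat, request latency up (predicts memory climbing, not memory flat)
(B) GC pressure from oversized payloads — CPU elevated ✗; memory flat ✗; request latency up ✗; GC pause time flat ✓; open file descriptors growing ✗
(C) disk I/O saturation — does not account for open file descriptors growing
(D) DNS resolution stall — CPU elevated ✓; memory flat ✓; request latency up ✓; GC pause time flat ✓; open file descriptors growing ✗
(E) runaway worker thread — accounts for every observation (memory flat by request latency up → memory flat)
(F) memory leak in request path — fails on CPU elevated (predicts CPU unchanged, not CPU elevated)
(G) connection leak — CPU elevated ✓; memory flat ✓; request latency up ✓; GC pause time flat ✗; open file descriptors growing ✗
(E) alone accounts for all the evidence.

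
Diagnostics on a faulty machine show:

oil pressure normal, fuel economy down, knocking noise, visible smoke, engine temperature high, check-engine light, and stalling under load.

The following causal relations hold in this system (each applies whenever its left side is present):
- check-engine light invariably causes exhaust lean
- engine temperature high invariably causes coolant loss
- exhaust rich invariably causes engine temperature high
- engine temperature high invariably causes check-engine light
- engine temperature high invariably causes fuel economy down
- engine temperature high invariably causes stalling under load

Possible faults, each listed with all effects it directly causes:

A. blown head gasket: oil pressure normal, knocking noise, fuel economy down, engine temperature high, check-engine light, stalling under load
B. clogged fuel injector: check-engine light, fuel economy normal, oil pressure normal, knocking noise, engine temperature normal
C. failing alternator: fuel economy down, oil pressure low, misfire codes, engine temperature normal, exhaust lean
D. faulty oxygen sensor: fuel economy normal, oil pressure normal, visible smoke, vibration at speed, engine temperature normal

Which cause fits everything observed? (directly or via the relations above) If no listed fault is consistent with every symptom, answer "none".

Testing each hypothesis:
(A) blown head gasket — oil pressure normal ✓; fuel economy down ✓; knocking noise ✓; visible smoke ✗; engine temperature high ✓; check-engine light ✓; stalling under load ✓
(B) clogged fuel injector — oil pressure normal ✓; fuel economy down ✗; knocking noise ✓; visible smoke ✗; engine temperature high ✗; check-engine light ✓; stalling under load ✗
(C) failing alternator — oil pressure normal ✗; fuel economy down ✓; knocking noise ✗; visible smoke ✗; engine temperature high ✗; check-engine light ✗; stalling under load ✗
(D) faulty oxygen sensor — oil pressure normal ✓; fuel economy down ✗; knocking noise ✗; visible smoke ✓; engine temperature high ✗; check-engine light ✗; stalling under load ✗
None of the listed candidates fits everything.

none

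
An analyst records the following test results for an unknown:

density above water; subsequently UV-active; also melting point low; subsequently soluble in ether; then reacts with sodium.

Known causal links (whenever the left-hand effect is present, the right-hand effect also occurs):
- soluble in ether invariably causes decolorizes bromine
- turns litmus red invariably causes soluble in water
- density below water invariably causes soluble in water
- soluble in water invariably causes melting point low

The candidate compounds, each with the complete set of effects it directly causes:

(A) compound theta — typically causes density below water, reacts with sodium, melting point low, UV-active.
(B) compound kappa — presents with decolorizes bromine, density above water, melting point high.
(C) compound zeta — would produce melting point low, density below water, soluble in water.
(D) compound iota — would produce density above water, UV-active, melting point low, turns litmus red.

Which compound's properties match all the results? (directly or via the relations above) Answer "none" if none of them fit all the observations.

Per-candidate check:
(A) compound theta — density above water -; UV-active +; melting point low +; soluble in ether -; reacts with sodium +
(B) compound kappa — fails on UV-active, melting point low, soluble in ether, reacts with sodium (predicts melting point high, not melting point low)
(C) compound zeta — fails on density above water, UV-active, soluble in ether, reacts with sodium (predicts density below water, not density above water)
(D) compound iota — does not account for soluble in ether, reacts with sodium
None of the listed candidates fits everything.

none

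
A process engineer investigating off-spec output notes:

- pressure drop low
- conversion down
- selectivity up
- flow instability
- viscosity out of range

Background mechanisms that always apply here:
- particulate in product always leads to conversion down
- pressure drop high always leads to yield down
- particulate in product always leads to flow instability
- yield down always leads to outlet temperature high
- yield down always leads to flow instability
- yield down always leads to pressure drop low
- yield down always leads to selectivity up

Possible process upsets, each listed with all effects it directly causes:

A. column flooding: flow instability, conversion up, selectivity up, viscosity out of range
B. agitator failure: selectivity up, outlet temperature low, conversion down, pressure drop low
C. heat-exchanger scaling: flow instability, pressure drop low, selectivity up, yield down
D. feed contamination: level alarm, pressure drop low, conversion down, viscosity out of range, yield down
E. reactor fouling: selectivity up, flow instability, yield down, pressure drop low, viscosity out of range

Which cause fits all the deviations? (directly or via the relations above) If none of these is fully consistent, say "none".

D

Testing each hypothesis:
(A) column flooding — fails on pressure drop low, conversion down (predicts conversion up, not conversion down)
(B) agitator failure — pressure drop low match; conversion down match; selectivity up match; flow instability miss; viscosity out of range miss
(C) heat-exchanger scaling — pressure drop low match; conversion down miss; selectivity up match; flow instability match; viscosity out of range miss
(D) feed contamination — accounts for every observation (selectivity up through yield down → selectivity up)
(E) reactor fouling — does not account for conversion down
(D) is the only candidate with no mismatches.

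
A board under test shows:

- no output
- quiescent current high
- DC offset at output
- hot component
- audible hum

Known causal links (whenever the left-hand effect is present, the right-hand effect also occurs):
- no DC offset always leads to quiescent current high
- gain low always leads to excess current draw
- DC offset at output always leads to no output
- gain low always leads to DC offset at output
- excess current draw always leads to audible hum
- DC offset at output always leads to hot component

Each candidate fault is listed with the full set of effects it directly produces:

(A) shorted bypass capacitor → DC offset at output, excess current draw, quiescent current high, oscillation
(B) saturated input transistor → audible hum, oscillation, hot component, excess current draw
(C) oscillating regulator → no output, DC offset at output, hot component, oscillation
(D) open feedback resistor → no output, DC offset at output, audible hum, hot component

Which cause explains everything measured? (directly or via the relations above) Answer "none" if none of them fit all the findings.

Testing each hypothesis:
(A) shorted bypass capacitor — no output ✓ (by DC offset at output → no output); quiescent current high ✓; DC offset at output ✓; hot component ✓ (by DC offset at output → hot component); audible hum ✓ (by excess current draw → audible hum)
(B) saturated input transistor — no output ✗; quiescent current high ✗; DC offset at output ✗; hot component ✓; audible hum ✓
(C) oscillating regulator — no output ✓; quiescent current high ✗; DC offset at output ✓; hot component ✓; audible hum ✗
(D) open feedback resistor — no output ✓; quiescent current high ✗; DC offset at output ✓; hot component ✓; audible hum ✓
(A) alone accounts for all the evidence.

A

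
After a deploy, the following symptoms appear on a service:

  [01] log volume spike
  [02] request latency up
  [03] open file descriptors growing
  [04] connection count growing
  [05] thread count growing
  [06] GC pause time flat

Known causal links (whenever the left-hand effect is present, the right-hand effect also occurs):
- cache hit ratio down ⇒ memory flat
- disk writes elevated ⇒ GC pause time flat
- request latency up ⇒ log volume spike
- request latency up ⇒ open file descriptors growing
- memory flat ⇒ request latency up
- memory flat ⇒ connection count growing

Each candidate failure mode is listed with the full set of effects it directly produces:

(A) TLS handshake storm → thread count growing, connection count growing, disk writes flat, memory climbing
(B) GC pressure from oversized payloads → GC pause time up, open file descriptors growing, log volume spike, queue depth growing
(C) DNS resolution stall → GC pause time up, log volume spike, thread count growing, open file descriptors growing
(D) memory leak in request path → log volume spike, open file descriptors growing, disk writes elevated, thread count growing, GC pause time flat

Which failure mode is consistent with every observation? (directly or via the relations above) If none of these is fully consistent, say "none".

none

For each candidate, compare predicted effects to what was observed:
(A) TLS handshake storm — log volume spike NO; request latency up NO; open file descriptors growing NO; connection count growing yes; thread count growing yes; GC pause time flat NO
(B) GC pressure from oversized payloads — log volume spike yes; request latency up NO; open file descriptors growing yes; connection count growing NO; thread count growing NO; GC pause time flat NO
(C) DNS resolution stall — log volume spike yes; request latency up NO; open file descriptors growing yes; connection count growing NO; thread count growing yes; GC pause time flat NO
(D) memory leak in request path — does not account for request latency up, connection count growing
None of the listed candidates fits everything.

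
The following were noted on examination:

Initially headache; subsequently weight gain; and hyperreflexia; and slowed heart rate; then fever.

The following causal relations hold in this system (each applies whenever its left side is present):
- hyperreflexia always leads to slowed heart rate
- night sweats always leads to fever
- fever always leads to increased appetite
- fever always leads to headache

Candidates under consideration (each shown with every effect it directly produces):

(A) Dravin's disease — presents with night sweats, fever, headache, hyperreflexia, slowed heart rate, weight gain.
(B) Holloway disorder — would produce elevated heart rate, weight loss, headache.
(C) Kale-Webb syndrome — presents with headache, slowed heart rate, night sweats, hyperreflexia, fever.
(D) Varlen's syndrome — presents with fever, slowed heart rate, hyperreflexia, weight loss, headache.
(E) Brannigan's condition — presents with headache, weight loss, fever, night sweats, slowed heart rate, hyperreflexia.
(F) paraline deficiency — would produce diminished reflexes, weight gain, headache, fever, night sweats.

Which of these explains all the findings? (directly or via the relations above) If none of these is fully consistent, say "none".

A

Per-candidate check:
(A) Dravin's disease — headache +; weight gain +; hyperreflexia +; slowed heart rate +; fever +
(B) Holloway disorder — headache +; weight gain -; hyperreflexia -; slowed heart rate -; fever -
(C) Kale-Webb syndrome — does not account for weight gain
(D) Varlen's syndrome — headache +; weight gain -; hyperreflexia +; slowed heart rate +; fever +
(E) Brannigan's condition — headache +; weight gain -; hyperreflexia +; slowed heart rate +; fever +
(F) paraline deficiency — headache +; weight gain +; hyperreflexia -; slowed heart rate -; fever +
Only (A) is consistent with every observation.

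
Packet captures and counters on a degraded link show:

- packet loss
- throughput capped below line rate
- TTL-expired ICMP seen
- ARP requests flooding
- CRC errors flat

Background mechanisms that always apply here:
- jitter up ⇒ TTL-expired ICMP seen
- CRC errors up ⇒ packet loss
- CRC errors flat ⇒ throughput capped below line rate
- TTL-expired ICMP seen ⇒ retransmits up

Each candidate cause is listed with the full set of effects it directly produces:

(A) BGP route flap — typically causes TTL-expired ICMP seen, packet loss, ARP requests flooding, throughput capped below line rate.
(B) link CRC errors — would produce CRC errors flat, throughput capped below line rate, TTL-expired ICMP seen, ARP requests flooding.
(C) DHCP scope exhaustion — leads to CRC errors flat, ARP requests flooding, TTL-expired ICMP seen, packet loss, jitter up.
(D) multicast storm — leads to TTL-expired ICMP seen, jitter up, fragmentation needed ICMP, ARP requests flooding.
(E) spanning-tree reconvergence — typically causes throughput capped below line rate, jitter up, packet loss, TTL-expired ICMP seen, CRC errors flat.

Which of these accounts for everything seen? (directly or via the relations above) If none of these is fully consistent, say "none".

Checking each candidate against the observations:
(A) BGP route flap — does not account for CRC errors flat
(B) link CRC errors — packet loss NO; throughput capped below line rate yes; TTL-expired ICMP seen yes; ARP requests flooding yes; CRC errors flat yes
(C) DHCP scope exhaustion — accounts for every observation (throughput capped below line rate by CRC errors flat → throughput capped below line rate)
(D) multicast storm — does not account for packet loss, throughput capped below line rate, CRC errors flat
(E) spanning-tree reconvergence — does not account for ARP requests flooding
(C) alone accounts for all the evidence.

C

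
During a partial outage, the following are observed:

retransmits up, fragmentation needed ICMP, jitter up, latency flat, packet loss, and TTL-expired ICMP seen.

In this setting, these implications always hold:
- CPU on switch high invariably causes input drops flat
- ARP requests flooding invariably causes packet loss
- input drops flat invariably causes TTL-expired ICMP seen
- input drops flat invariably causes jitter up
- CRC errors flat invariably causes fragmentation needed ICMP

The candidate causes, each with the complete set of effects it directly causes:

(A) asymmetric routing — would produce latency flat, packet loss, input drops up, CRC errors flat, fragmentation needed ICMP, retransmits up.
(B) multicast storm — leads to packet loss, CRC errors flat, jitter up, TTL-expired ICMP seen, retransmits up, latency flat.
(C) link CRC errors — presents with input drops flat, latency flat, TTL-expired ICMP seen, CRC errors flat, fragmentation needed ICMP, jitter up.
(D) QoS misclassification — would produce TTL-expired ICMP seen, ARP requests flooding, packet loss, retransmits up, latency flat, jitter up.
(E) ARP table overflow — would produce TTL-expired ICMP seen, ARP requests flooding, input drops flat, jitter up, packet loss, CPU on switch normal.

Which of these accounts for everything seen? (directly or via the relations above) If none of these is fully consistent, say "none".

Testing each hypothesis:
(A) asymmetric routing — does not account for jitter up, TTL-expired ICMP seen
(B) multicast storm — retransmits up yes; fragmentation needed ICMP yes (through CRC errors flat → fragmentation needed ICMP); jitter up yes; latency flat yes; packet loss yes; TTL-expired ICMP seen yes
(C) link CRC errors — retransmits up NO; fragmentation needed ICMP yes; jitter up yes; latency flat yes; packet loss NO; TTL-expired ICMP seen yes
(D) QoS misclassification — retransmits up yes; fragmentation needed ICMP NO; jitter up yes; latency flat yes; packet loss yes; TTL-expired ICMP seen yes
(E) ARP table overflow — does not account for retransmits up, fragmentation needed ICMP, latency flat
(B) alone accounts for all the evidence.

B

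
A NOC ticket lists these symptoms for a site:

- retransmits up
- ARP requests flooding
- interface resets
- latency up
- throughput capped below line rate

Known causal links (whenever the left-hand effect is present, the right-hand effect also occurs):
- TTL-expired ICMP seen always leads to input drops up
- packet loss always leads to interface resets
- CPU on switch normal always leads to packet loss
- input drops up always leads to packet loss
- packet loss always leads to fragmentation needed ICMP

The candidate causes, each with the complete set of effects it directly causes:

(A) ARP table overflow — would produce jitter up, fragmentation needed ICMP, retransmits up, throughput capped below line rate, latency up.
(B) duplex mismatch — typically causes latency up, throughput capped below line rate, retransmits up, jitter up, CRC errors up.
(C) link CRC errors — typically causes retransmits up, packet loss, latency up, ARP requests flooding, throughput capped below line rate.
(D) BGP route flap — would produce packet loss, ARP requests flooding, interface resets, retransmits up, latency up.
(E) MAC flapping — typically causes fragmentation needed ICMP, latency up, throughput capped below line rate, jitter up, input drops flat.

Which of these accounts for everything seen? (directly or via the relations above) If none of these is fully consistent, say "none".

C

Per-candidate check:
(A) ARP table overflow — retransmits up ✓; ARP requests flooding ✗; interface resets ✗; latency up ✓; throughput capped below line rate ✓
(B) duplex mismatch — retransmits up ✓; ARP requests flooding ✗; interface resets ✗; latency up ✓; throughput capped below line rate ✓
(C) link CRC errors — accounts for every observation (interface resets through packet loss → interface resets)
(D) BGP route flap — retransmits up ✓; ARP requests flooding ✓; interface resets ✓; latency up ✓; throughput capped below line rate ✗
(E) MAC flapping — retransmits up ✗; ARP requests flooding ✗; interface resets ✗; latency up ✓; throughput capped below line rate ✓
Only (C) is consistent with every observation.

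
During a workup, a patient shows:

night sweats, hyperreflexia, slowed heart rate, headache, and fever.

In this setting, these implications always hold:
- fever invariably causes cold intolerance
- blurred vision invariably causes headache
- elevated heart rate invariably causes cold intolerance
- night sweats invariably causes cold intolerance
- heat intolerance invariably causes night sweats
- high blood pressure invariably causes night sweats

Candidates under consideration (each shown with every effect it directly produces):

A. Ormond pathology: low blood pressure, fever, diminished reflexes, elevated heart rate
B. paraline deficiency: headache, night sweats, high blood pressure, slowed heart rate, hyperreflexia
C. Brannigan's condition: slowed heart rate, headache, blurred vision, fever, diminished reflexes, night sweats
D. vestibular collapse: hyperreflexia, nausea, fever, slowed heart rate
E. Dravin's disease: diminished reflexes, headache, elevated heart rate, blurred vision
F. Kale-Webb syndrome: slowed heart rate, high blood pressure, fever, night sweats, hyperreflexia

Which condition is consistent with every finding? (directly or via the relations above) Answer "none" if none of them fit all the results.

none

Checking each candidate against the observations:
(A) Ormond pathology — night sweats NO; hyperreflexia NO; slowed heart rate NO; headache NO; fever yes
(B) paraline deficiency — night sweats yes; hyperreflexia yes; slowed heart rate yes; headache yes; fever NO
(C) Brannigan's condition — fails on hyperreflexia (predicts diminished reflexes, not hyperreflexia)
(D) vestibular collapse — does not account for night sweats, headache
(E) Dravin's disease — fails on night sweats, hyperreflexia, slowed heart rate, fever (predicts diminished reflexes, not hyperreflexia; predicts elevated heart rate, not slowed heart rate)
(F) Kale-Webb syndrome — does not account for headache
No candidate is consistent with all observations.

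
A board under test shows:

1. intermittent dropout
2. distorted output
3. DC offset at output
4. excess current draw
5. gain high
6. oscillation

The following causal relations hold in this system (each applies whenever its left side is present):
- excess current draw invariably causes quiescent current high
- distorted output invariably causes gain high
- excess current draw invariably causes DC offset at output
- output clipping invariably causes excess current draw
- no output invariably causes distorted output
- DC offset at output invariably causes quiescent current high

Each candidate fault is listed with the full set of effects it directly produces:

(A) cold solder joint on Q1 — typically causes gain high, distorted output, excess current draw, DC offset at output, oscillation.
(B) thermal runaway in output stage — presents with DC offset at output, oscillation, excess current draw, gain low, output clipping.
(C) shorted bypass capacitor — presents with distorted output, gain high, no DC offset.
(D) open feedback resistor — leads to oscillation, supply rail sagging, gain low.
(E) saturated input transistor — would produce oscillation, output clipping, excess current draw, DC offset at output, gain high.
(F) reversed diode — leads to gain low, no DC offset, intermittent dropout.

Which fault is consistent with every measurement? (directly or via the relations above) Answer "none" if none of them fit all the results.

Testing each hypothesis:
(A) cold solder joint on Q1 — does not account for intermittent dropout
(B) thermal runaway in output stage — intermittent dropout ✗; distorted output ✗; DC offset at output ✓; excess current draw ✓; gain high ✗; oscillation ✓
(C) shorted bypass capacitor — fails on intermittent dropout, DC offset at output, excess current draw, oscillation (predicts no DC offset, not DC offset at output)
(D) open feedback resistor — fails on intermittent dropout, distorted output, DC offset at output, excess current draw, gain high (predicts gain low, not gain high)
(E) saturated input transistor — does not account for intermittent dropout, distorted output
(F) reversed diode — fails on distorted output, DC offset at output, excess current draw, gain high, oscillation (predicts no DC offset, not DC offset at output; predicts gain low, not gain high)
Every candidate fails on at least one observation.

none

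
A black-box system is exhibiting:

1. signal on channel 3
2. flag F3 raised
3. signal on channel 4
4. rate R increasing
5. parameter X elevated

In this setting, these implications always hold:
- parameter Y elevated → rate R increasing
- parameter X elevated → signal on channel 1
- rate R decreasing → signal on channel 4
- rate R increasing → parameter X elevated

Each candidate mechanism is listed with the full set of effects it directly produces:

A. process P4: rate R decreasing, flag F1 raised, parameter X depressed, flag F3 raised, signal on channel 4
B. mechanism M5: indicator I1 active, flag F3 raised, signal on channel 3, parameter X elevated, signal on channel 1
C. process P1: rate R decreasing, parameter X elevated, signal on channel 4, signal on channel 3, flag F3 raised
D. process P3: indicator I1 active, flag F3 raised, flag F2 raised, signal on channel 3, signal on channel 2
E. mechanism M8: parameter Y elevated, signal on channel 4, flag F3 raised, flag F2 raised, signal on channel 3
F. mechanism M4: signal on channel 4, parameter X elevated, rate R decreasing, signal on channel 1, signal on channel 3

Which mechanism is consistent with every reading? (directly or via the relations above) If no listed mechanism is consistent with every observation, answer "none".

E

Checking each candidate against the observations:
(A) process P4 — signal on channel 3 -; flag F3 raised +; signal on channel 4 +; rate R increasing -; parameter X elevated -
(B) mechanism M5 — signal on channel 3 +; flag F3 raised +; signal on channel 4 -; rate R increasing -; parameter X elevated +
(C) process P1 — fails on rate R increasing (predicts rate R decreasing, not rate R increasing)
(D) process P3 — does not account for signal on channel 4, rate R increasing, parameter X elevated
(E) mechanism M8 — accounts for every observation (rate R increasing via parameter Y elevated → rate R increasing)
(F) mechanism M4 — signal on channel 3 +; flag F3 raised -; signal on channel 4 +; rate R increasing -; parameter X elevated +
Only (E) is consistent with every observation.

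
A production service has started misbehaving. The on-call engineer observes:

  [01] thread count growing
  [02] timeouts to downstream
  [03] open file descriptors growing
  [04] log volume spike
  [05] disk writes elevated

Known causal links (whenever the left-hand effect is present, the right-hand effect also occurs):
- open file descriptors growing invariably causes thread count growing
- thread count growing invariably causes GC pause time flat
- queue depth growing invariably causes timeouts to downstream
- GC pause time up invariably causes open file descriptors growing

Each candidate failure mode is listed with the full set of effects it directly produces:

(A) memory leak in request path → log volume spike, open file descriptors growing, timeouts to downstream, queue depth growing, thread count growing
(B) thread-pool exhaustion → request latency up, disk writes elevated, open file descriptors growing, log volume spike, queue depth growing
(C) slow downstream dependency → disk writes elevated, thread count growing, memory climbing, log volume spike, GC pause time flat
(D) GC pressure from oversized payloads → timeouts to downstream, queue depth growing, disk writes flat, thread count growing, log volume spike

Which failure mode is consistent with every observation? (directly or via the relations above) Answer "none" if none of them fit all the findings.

B

Checking each candidate against the observations:
(A) memory leak in request path — does not account for disk writes elevated
(B) thread-pool exhaustion — thread count growing yes (through open file descriptors growing → thread count growing); timeouts to downstream yes (through queue depth growing → timeouts to downstream); open file descriptors growing yes; log volume spike yes; disk writes elevated yes
(C) slow downstream dependency — does not account for timeouts to downstream, open file descriptors growing
(D) GC pressure from oversized payloads — thread count growing yes; timeouts to downstream yes; open file descriptors growing NO; log volume spike yes; disk writes elevated NO
(B) alone accounts for all the evidence.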